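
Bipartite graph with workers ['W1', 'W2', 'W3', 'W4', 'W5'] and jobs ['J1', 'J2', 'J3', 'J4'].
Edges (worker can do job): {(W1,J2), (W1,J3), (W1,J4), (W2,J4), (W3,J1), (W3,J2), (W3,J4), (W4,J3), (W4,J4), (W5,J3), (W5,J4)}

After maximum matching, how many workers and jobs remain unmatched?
Unmatched: 1 workers, 0 jobs

Maximum matching size: 4
Workers: 5 total, 4 matched, 1 unmatched
Jobs: 4 total, 4 matched, 0 unmatched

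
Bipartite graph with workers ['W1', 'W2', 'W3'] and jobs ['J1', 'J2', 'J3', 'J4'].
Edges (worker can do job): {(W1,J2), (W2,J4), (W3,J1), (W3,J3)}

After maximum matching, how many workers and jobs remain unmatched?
Unmatched: 0 workers, 1 jobs

Maximum matching size: 3
Workers: 3 total, 3 matched, 0 unmatched
Jobs: 4 total, 3 matched, 1 unmatched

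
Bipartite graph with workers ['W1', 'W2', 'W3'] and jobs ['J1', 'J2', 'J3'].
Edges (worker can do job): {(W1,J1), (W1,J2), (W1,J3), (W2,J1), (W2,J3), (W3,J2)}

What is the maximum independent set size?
Maximum independent set = 3

By König's theorem:
- Min vertex cover = Max matching = 3
- Max independent set = Total vertices - Min vertex cover
- Max independent set = 6 - 3 = 3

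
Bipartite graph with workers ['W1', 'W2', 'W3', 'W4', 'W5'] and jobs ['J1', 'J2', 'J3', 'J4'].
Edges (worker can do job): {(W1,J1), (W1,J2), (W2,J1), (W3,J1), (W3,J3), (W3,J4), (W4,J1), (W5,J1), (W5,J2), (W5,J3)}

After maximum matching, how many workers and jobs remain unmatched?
Unmatched: 1 workers, 0 jobs

Maximum matching size: 4
Workers: 5 total, 4 matched, 1 unmatched
Jobs: 4 total, 4 matched, 0 unmatched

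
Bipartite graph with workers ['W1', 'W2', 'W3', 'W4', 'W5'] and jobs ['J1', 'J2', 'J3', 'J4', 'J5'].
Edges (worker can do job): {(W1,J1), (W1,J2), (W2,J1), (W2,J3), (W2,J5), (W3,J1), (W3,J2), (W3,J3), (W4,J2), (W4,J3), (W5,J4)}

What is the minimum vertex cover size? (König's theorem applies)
Minimum vertex cover size = 5

By König's theorem: in bipartite graphs,
min vertex cover = max matching = 5

Maximum matching has size 5, so minimum vertex cover also has size 5.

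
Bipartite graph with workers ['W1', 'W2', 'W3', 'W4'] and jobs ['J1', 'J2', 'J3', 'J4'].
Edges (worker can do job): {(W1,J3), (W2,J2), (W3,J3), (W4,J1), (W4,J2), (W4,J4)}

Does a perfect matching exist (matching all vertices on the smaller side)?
No, maximum matching has size 3 < 4

Maximum matching has size 3, need 4 for perfect matching.
Unmatched workers: ['W1']
Unmatched jobs: ['J1']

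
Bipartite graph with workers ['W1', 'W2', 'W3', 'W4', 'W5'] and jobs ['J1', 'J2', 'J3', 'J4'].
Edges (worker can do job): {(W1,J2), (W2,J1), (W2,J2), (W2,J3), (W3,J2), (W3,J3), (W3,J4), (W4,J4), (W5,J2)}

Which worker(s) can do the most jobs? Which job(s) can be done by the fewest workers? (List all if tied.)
Most versatile: W2, W3 (3 jobs); Least covered: J1 (1 workers)

Worker degrees (jobs they can do): W1:1, W2:3, W3:3, W4:1, W5:1
Job degrees (workers who can do it): J1:1, J2:4, J3:2, J4:2

Maximum worker degree is 3, achieved by: W2, W3
Minimum job degree is 1, achieved by: J1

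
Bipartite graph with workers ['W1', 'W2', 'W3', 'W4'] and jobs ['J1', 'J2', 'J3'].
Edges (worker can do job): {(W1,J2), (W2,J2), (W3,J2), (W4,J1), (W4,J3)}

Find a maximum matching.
Matching: {(W3,J2), (W4,J3)}

Maximum matching (size 2):
  W3 → J2
  W4 → J3

Each worker is assigned to at most one job, and each job to at most one worker.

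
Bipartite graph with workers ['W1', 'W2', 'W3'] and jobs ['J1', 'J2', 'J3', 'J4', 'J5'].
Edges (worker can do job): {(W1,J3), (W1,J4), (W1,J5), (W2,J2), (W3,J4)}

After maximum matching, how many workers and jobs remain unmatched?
Unmatched: 0 workers, 2 jobs

Maximum matching size: 3
Workers: 3 total, 3 matched, 0 unmatched
Jobs: 5 total, 3 matched, 2 unmatched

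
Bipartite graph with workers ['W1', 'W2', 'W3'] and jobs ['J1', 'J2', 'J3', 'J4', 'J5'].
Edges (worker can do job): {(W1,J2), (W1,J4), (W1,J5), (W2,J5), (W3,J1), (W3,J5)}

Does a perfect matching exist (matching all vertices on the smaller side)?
Yes, perfect matching exists (size 3)

Perfect matching: {(W1,J4), (W2,J5), (W3,J1)}
All 3 vertices on the smaller side are matched.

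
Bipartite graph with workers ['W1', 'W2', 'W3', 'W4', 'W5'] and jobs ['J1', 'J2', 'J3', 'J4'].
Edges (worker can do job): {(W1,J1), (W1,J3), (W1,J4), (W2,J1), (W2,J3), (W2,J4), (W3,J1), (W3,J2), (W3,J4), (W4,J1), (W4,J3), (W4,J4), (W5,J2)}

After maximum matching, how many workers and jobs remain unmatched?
Unmatched: 1 workers, 0 jobs

Maximum matching size: 4
Workers: 5 total, 4 matched, 1 unmatched
Jobs: 4 total, 4 matched, 0 unmatched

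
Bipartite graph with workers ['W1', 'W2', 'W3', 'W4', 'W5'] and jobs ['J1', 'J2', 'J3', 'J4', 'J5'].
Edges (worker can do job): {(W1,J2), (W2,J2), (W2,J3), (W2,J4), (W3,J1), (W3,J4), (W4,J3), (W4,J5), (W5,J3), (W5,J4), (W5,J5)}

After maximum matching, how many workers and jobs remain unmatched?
Unmatched: 0 workers, 0 jobs

Maximum matching size: 5
Workers: 5 total, 5 matched, 0 unmatched
Jobs: 5 total, 5 matched, 0 unmatched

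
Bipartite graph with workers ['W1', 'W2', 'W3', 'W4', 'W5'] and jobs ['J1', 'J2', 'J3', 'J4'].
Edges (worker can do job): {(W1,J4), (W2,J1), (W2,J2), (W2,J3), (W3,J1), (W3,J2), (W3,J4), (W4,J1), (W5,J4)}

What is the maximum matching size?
Maximum matching size = 4

Maximum matching: {(W2,J3), (W3,J2), (W4,J1), (W5,J4)}
Size: 4

This assigns 4 workers to 4 distinct jobs.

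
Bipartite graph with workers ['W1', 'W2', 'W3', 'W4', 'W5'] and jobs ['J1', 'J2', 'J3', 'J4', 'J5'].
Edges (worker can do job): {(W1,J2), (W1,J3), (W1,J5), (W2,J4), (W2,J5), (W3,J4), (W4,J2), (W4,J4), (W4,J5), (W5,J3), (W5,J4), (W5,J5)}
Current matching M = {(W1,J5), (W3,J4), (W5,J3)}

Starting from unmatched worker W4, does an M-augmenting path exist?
Yes: W4 → J2

An M-augmenting path alternates non-matching / matching edges, starting and ending at unmatched vertices.
Path: W4 → J2
(J2 is unmatched in M, so the path is augmenting.)
Flipping edges along this path would increase |M| from 3 to 4.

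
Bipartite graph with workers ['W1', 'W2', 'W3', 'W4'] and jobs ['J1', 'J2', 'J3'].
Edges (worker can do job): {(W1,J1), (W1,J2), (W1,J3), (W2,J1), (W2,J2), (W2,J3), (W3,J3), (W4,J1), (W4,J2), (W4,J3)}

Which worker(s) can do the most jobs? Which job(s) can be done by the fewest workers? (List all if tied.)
Most versatile: W1, W2, W4 (3 jobs); Least covered: J1, J2 (3 workers)

Worker degrees (jobs they can do): W1:3, W2:3, W3:1, W4:3
Job degrees (workers who can do it): J1:3, J2:3, J3:4

Maximum worker degree is 3, achieved by: W1, W2, W4
Minimum job degree is 3, achieved by: J1, J2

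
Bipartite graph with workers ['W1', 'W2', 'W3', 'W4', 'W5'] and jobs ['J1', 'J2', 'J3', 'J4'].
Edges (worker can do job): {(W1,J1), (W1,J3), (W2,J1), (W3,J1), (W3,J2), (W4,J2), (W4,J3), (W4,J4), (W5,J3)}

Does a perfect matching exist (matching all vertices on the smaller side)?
Yes, perfect matching exists (size 4)

Perfect matching: {(W1,J1), (W3,J2), (W4,J4), (W5,J3)}
All 4 vertices on the smaller side are matched.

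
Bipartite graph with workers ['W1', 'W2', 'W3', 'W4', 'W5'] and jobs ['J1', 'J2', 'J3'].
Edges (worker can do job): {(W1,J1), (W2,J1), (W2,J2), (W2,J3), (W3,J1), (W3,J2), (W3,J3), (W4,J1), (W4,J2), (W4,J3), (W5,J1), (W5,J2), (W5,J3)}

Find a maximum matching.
Matching: {(W3,J2), (W4,J3), (W5,J1)}

Maximum matching (size 3):
  W3 → J2
  W4 → J3
  W5 → J1

Each worker is assigned to at most one job, and each job to at most one worker.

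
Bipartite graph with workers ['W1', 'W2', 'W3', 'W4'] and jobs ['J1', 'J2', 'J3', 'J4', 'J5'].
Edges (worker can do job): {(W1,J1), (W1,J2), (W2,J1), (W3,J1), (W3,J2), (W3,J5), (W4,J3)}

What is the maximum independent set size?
Maximum independent set = 5

By König's theorem:
- Min vertex cover = Max matching = 4
- Max independent set = Total vertices - Min vertex cover
- Max independent set = 9 - 4 = 5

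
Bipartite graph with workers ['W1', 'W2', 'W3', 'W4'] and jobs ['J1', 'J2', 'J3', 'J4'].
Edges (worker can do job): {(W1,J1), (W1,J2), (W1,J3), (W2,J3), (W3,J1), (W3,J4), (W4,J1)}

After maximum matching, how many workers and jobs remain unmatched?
Unmatched: 0 workers, 0 jobs

Maximum matching size: 4
Workers: 4 total, 4 matched, 0 unmatched
Jobs: 4 total, 4 matched, 0 unmatched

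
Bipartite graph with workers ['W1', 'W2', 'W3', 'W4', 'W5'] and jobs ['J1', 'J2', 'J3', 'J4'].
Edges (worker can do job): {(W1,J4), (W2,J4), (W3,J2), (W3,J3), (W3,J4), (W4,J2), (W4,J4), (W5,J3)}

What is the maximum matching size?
Maximum matching size = 3

Maximum matching: {(W3,J2), (W4,J4), (W5,J3)}
Size: 3

This assigns 3 workers to 3 distinct jobs.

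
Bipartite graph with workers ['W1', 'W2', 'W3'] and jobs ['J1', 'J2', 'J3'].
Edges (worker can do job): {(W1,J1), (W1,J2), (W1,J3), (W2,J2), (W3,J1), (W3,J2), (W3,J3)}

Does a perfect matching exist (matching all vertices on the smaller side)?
Yes, perfect matching exists (size 3)

Perfect matching: {(W1,J3), (W2,J2), (W3,J1)}
All 3 vertices on the smaller side are matched.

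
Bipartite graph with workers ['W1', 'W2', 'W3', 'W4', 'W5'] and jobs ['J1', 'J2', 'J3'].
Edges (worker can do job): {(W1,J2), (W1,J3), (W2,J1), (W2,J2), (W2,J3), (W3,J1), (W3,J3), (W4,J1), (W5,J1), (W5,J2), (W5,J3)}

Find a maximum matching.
Matching: {(W1,J2), (W3,J1), (W5,J3)}

Maximum matching (size 3):
  W1 → J2
  W3 → J1
  W5 → J3

Each worker is assigned to at most one job, and each job to at most one worker.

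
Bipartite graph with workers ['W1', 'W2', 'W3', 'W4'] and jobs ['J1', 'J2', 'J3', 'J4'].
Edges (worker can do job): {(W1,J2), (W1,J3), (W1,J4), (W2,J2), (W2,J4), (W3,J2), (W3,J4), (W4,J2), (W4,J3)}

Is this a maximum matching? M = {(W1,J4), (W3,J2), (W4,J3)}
Yes, size 3 is maximum

Proposed matching has size 3.
Maximum matching size for this graph: 3.

This is a maximum matching.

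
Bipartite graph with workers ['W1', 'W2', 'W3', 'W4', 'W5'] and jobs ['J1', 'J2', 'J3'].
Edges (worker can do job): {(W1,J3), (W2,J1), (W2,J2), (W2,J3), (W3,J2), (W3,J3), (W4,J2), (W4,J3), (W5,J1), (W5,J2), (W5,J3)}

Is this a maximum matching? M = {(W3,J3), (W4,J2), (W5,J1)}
Yes, size 3 is maximum

Proposed matching has size 3.
Maximum matching size for this graph: 3.

This is a maximum matching.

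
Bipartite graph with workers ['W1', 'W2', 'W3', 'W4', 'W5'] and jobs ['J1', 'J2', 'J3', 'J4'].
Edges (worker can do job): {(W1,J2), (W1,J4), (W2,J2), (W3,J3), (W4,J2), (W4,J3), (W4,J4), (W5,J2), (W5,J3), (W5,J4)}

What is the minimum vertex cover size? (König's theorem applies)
Minimum vertex cover size = 3

By König's theorem: in bipartite graphs,
min vertex cover = max matching = 3

Maximum matching has size 3, so minimum vertex cover also has size 3.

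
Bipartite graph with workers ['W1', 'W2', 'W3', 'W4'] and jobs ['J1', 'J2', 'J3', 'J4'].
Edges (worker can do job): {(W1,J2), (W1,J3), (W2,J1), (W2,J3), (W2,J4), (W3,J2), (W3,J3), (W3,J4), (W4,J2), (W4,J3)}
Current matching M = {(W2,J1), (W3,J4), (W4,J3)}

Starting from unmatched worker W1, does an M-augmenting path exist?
Yes: W1 → J2

An M-augmenting path alternates non-matching / matching edges, starting and ending at unmatched vertices.
Path: W1 → J2
(J2 is unmatched in M, so the path is augmenting.)
Flipping edges along this path would increase |M| from 3 to 4.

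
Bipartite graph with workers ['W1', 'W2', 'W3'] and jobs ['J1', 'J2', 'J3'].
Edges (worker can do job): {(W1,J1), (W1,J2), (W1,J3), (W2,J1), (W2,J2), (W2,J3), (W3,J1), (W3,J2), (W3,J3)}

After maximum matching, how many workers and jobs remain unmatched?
Unmatched: 0 workers, 0 jobs

Maximum matching size: 3
Workers: 3 total, 3 matched, 0 unmatched
Jobs: 3 total, 3 matched, 0 unmatched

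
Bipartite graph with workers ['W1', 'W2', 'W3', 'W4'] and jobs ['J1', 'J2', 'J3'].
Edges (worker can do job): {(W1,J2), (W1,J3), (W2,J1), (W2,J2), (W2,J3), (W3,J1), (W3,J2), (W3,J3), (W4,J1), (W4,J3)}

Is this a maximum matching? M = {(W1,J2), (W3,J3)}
No, size 2 is not maximum

Proposed matching has size 2.
Maximum matching size for this graph: 3.

This is NOT maximum - can be improved to size 3.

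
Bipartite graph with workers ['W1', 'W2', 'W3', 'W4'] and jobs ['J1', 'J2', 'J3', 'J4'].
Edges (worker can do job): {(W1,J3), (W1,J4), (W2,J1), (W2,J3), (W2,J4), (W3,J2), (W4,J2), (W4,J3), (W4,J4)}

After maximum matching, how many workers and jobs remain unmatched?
Unmatched: 0 workers, 0 jobs

Maximum matching size: 4
Workers: 4 total, 4 matched, 0 unmatched
Jobs: 4 total, 4 matched, 0 unmatched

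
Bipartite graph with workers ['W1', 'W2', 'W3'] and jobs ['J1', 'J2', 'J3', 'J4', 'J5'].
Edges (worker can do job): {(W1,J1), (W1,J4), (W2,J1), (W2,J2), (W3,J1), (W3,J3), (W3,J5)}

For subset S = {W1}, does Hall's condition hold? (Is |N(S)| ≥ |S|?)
Yes: |N(S)| = 2, |S| = 1

Subset S = {W1}
Neighbors N(S) = {J1, J4}

|N(S)| = 2, |S| = 1
Hall's condition: |N(S)| ≥ |S| is satisfied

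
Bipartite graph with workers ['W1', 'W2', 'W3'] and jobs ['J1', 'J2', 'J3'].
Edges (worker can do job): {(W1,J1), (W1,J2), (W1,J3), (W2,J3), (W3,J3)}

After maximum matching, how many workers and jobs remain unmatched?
Unmatched: 1 workers, 1 jobs

Maximum matching size: 2
Workers: 3 total, 2 matched, 1 unmatched
Jobs: 3 total, 2 matched, 1 unmatched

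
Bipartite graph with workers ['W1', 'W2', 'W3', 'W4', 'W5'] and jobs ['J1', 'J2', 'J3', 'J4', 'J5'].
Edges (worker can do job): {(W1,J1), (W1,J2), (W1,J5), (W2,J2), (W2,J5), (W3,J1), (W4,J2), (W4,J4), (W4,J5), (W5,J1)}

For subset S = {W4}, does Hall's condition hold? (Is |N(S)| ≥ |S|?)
Yes: |N(S)| = 3, |S| = 1

Subset S = {W4}
Neighbors N(S) = {J2, J4, J5}

|N(S)| = 3, |S| = 1
Hall's condition: |N(S)| ≥ |S| is satisfied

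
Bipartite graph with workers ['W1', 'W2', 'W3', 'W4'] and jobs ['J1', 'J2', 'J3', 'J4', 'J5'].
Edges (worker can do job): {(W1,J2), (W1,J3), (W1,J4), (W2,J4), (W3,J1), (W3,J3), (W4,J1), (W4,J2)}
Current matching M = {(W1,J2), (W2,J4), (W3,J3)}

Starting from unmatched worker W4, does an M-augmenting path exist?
Yes: W4 → J2 → W1 → J3 → W3 → J1

An M-augmenting path alternates non-matching / matching edges, starting and ending at unmatched vertices.
Path: W4 → J2 → W1 → J3 → W3 → J1
(J1 is unmatched in M, so the path is augmenting.)
Flipping edges along this path would increase |M| from 3 to 4.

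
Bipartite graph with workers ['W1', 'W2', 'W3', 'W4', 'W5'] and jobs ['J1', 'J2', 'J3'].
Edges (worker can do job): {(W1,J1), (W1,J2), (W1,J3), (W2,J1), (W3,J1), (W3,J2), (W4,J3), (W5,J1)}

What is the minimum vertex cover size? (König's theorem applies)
Minimum vertex cover size = 3

By König's theorem: in bipartite graphs,
min vertex cover = max matching = 3

Maximum matching has size 3, so minimum vertex cover also has size 3.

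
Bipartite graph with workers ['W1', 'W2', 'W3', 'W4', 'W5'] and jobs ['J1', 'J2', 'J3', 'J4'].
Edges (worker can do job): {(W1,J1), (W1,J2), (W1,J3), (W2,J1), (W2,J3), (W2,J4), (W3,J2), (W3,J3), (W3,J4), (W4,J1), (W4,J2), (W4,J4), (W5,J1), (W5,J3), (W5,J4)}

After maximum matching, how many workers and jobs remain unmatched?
Unmatched: 1 workers, 0 jobs

Maximum matching size: 4
Workers: 5 total, 4 matched, 1 unmatched
Jobs: 4 total, 4 matched, 0 unmatched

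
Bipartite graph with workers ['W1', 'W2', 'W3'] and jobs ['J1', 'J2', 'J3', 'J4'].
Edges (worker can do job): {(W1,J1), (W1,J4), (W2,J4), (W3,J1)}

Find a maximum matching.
Matching: {(W1,J4), (W3,J1)}

Maximum matching (size 2):
  W1 → J4
  W3 → J1

Each worker is assigned to at most one job, and each job to at most one worker.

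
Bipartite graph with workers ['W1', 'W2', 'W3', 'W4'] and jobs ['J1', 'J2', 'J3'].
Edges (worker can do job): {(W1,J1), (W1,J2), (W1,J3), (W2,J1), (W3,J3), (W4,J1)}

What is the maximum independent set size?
Maximum independent set = 4

By König's theorem:
- Min vertex cover = Max matching = 3
- Max independent set = Total vertices - Min vertex cover
- Max independent set = 7 - 3 = 4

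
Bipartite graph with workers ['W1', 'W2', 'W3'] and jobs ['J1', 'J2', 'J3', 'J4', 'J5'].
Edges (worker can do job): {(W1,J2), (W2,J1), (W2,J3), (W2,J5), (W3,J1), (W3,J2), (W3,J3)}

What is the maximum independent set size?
Maximum independent set = 5

By König's theorem:
- Min vertex cover = Max matching = 3
- Max independent set = Total vertices - Min vertex cover
- Max independent set = 8 - 3 = 5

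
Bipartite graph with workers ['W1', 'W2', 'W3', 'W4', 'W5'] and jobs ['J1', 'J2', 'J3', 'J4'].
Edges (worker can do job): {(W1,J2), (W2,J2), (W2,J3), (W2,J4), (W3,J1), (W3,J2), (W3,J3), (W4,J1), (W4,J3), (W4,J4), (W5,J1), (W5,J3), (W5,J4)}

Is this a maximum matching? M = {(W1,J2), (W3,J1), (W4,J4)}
No, size 3 is not maximum

Proposed matching has size 3.
Maximum matching size for this graph: 4.

This is NOT maximum - can be improved to size 4.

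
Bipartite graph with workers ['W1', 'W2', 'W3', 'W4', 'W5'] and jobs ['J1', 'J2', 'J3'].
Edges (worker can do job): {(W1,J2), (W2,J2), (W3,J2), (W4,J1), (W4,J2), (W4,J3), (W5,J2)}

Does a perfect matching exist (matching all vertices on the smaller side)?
No, maximum matching has size 2 < 3

Maximum matching has size 2, need 3 for perfect matching.
Unmatched workers: ['W5', 'W1', 'W2']
Unmatched jobs: ['J3']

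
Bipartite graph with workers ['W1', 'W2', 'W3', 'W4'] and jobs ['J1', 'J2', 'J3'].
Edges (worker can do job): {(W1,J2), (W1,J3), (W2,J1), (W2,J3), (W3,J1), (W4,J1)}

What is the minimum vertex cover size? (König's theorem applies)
Minimum vertex cover size = 3

By König's theorem: in bipartite graphs,
min vertex cover = max matching = 3

Maximum matching has size 3, so minimum vertex cover also has size 3.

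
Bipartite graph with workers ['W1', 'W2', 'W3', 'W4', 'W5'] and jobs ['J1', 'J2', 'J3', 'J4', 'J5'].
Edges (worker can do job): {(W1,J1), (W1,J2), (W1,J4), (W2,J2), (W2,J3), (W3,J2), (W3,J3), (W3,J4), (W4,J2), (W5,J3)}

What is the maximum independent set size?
Maximum independent set = 6

By König's theorem:
- Min vertex cover = Max matching = 4
- Max independent set = Total vertices - Min vertex cover
- Max independent set = 10 - 4 = 6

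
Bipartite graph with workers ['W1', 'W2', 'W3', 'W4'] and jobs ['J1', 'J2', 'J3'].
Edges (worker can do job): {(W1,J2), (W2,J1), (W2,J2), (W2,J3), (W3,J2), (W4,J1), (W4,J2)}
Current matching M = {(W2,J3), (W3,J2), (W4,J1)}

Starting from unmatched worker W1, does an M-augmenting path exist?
No augmenting path from W1

Alternating search from W1 reaches jobs: {J2}.
Every reachable job is already matched in M, and following those matched edges back to workers exposes no further unvisited jobs.
No M-augmenting path from W1 exists.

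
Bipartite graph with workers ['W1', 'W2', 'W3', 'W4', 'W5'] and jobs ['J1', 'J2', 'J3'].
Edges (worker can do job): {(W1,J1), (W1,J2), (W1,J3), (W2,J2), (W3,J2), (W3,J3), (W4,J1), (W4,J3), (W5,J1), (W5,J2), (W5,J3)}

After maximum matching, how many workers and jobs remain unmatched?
Unmatched: 2 workers, 0 jobs

Maximum matching size: 3
Workers: 5 total, 3 matched, 2 unmatched
Jobs: 3 total, 3 matched, 0 unmatched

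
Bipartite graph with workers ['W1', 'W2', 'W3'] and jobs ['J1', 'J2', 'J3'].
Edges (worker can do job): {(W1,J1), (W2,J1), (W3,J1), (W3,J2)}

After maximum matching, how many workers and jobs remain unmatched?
Unmatched: 1 workers, 1 jobs

Maximum matching size: 2
Workers: 3 total, 2 matched, 1 unmatched
Jobs: 3 total, 2 matched, 1 unmatched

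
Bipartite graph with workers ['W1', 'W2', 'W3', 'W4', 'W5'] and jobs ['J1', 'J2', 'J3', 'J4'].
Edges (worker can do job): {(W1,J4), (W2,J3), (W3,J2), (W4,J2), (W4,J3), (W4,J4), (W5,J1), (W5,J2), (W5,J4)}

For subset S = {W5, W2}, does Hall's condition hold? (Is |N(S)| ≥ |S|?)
Yes: |N(S)| = 4, |S| = 2

Subset S = {W5, W2}
Neighbors N(S) = {J1, J2, J3, J4}

|N(S)| = 4, |S| = 2
Hall's condition: |N(S)| ≥ |S| is satisfied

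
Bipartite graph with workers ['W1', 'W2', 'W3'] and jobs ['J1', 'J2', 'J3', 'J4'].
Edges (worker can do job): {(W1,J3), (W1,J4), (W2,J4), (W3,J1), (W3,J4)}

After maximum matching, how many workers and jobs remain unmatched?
Unmatched: 0 workers, 1 jobs

Maximum matching size: 3
Workers: 3 total, 3 matched, 0 unmatched
Jobs: 4 total, 3 matched, 1 unmatched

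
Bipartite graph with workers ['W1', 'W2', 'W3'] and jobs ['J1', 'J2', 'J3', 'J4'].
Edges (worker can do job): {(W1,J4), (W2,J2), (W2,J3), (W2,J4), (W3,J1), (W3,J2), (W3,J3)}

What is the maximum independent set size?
Maximum independent set = 4

By König's theorem:
- Min vertex cover = Max matching = 3
- Max independent set = Total vertices - Min vertex cover
- Max independent set = 7 - 3 = 4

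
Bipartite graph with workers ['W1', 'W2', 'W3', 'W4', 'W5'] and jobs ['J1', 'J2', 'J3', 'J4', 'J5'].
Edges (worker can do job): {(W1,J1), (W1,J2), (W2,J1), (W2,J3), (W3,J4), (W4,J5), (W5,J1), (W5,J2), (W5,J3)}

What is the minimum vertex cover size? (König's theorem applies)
Minimum vertex cover size = 5

By König's theorem: in bipartite graphs,
min vertex cover = max matching = 5

Maximum matching has size 5, so minimum vertex cover also has size 5.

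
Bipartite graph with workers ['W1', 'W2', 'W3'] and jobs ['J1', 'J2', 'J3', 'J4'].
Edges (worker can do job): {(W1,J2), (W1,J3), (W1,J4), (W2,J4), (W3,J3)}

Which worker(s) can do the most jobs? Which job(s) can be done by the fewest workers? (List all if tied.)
Most versatile: W1 (3 jobs); Least covered: J1 (0 workers)

Worker degrees (jobs they can do): W1:3, W2:1, W3:1
Job degrees (workers who can do it): J1:0, J2:1, J3:2, J4:2

Maximum worker degree is 3, achieved by: W1
Minimum job degree is 0, achieved by: J1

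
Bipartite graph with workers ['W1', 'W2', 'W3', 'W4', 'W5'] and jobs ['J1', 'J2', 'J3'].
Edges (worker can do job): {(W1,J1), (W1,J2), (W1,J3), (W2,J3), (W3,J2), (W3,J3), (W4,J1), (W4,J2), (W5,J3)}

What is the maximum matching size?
Maximum matching size = 3

Maximum matching: {(W1,J2), (W3,J3), (W4,J1)}
Size: 3

This assigns 3 workers to 3 distinct jobs.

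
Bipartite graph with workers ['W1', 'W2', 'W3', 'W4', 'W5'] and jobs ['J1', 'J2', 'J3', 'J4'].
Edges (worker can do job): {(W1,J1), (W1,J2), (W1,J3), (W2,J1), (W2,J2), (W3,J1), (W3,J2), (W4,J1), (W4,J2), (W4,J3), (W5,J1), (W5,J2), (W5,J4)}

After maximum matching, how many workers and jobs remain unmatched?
Unmatched: 1 workers, 0 jobs

Maximum matching size: 4
Workers: 5 total, 4 matched, 1 unmatched
Jobs: 4 total, 4 matched, 0 unmatched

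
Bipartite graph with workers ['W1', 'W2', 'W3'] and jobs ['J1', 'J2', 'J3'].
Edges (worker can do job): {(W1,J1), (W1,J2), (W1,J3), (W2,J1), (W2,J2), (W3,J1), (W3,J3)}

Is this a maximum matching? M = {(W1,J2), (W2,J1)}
No, size 2 is not maximum

Proposed matching has size 2.
Maximum matching size for this graph: 3.

This is NOT maximum - can be improved to size 3.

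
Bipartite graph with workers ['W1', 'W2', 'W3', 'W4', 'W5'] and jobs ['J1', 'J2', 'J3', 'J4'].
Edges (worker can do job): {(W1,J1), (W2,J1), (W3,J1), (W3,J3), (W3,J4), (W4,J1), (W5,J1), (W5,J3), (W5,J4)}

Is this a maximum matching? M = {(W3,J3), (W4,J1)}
No, size 2 is not maximum

Proposed matching has size 2.
Maximum matching size for this graph: 3.

This is NOT maximum - can be improved to size 3.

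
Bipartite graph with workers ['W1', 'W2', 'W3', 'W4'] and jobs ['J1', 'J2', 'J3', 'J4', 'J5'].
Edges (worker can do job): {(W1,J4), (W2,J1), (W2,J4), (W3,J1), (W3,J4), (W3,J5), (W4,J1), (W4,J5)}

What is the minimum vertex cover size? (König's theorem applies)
Minimum vertex cover size = 3

By König's theorem: in bipartite graphs,
min vertex cover = max matching = 3

Maximum matching has size 3, so minimum vertex cover also has size 3.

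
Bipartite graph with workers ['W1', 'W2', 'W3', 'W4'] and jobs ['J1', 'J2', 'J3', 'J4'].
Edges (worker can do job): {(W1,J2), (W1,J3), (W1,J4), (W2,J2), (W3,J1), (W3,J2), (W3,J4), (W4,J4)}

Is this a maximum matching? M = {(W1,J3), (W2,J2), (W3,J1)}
No, size 3 is not maximum

Proposed matching has size 3.
Maximum matching size for this graph: 4.

This is NOT maximum - can be improved to size 4.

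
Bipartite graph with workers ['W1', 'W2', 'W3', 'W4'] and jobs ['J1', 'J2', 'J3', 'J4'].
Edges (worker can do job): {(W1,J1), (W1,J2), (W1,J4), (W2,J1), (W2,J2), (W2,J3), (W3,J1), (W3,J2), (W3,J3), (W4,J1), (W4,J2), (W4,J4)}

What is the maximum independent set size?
Maximum independent set = 4

By König's theorem:
- Min vertex cover = Max matching = 4
- Max independent set = Total vertices - Min vertex cover
- Max independent set = 8 - 4 = 4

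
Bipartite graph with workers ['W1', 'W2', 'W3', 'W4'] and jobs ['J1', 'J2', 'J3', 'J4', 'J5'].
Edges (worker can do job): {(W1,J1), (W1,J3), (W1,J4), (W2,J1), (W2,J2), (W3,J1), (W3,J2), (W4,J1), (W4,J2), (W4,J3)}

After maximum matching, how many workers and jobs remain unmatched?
Unmatched: 0 workers, 1 jobs

Maximum matching size: 4
Workers: 4 total, 4 matched, 0 unmatched
Jobs: 5 total, 4 matched, 1 unmatched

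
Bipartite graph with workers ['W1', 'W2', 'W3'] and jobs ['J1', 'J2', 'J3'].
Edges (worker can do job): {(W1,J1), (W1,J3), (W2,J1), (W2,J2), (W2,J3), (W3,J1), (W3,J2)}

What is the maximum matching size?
Maximum matching size = 3

Maximum matching: {(W1,J3), (W2,J2), (W3,J1)}
Size: 3

This assigns 3 workers to 3 distinct jobs.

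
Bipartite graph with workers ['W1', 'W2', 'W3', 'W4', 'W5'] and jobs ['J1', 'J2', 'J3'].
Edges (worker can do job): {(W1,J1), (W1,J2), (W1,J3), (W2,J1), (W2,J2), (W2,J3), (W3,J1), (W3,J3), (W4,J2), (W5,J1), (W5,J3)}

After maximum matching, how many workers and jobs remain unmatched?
Unmatched: 2 workers, 0 jobs

Maximum matching size: 3
Workers: 5 total, 3 matched, 2 unmatched
Jobs: 3 total, 3 matched, 0 unmatched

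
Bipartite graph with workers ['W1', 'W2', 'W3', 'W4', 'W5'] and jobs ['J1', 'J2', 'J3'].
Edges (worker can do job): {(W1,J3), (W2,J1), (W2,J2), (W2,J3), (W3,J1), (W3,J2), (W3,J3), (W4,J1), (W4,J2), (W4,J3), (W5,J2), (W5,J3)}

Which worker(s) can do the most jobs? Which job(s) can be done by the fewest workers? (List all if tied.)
Most versatile: W2, W3, W4 (3 jobs); Least covered: J1 (3 workers)

Worker degrees (jobs they can do): W1:1, W2:3, W3:3, W4:3, W5:2
Job degrees (workers who can do it): J1:3, J2:4, J3:5

Maximum worker degree is 3, achieved by: W2, W3, W4
Minimum job degree is 3, achieved by: J1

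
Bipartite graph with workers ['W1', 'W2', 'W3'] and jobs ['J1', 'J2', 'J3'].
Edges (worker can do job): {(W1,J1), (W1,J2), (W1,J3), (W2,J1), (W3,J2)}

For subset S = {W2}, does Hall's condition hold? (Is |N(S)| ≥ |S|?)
Yes: |N(S)| = 1, |S| = 1

Subset S = {W2}
Neighbors N(S) = {J1}

|N(S)| = 1, |S| = 1
Hall's condition: |N(S)| ≥ |S| is satisfied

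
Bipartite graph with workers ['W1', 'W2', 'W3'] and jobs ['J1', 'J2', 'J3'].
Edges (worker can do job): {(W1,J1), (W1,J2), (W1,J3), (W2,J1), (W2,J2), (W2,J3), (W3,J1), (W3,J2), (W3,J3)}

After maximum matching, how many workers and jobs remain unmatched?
Unmatched: 0 workers, 0 jobs

Maximum matching size: 3
Workers: 3 total, 3 matched, 0 unmatched
Jobs: 3 total, 3 matched, 0 unmatched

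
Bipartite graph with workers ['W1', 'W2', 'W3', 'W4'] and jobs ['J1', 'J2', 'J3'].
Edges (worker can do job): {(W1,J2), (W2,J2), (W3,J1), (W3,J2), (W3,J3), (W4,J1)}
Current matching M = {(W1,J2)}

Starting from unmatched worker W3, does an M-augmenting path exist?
Yes: W3 → J1

An M-augmenting path alternates non-matching / matching edges, starting and ending at unmatched vertices.
Path: W3 → J1
(J1 is unmatched in M, so the path is augmenting.)
Flipping edges along this path would increase |M| from 1 to 2.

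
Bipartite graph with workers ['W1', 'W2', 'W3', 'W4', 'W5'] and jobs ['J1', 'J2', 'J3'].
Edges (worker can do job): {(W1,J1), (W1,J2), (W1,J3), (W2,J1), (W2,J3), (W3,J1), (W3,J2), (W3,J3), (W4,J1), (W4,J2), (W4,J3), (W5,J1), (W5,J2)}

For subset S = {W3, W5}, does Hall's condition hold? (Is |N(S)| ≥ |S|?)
Yes: |N(S)| = 3, |S| = 2

Subset S = {W3, W5}
Neighbors N(S) = {J1, J2, J3}

|N(S)| = 3, |S| = 2
Hall's condition: |N(S)| ≥ |S| is satisfied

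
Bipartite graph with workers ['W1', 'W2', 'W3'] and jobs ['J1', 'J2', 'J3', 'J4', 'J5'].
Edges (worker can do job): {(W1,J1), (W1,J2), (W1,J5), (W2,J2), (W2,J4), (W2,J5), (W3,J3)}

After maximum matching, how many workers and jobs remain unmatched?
Unmatched: 0 workers, 2 jobs

Maximum matching size: 3
Workers: 3 total, 3 matched, 0 unmatched
Jobs: 5 total, 3 matched, 2 unmatched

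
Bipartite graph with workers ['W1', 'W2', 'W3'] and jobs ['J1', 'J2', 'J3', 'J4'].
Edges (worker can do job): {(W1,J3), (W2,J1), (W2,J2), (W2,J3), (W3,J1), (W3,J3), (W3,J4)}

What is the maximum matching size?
Maximum matching size = 3

Maximum matching: {(W1,J3), (W2,J1), (W3,J4)}
Size: 3

This assigns 3 workers to 3 distinct jobs.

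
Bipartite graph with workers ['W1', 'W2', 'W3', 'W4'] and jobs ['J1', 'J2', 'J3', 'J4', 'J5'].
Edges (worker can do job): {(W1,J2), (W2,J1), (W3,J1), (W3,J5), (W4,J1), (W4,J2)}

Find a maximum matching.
Matching: {(W1,J2), (W3,J5), (W4,J1)}

Maximum matching (size 3):
  W1 → J2
  W3 → J5
  W4 → J1

Each worker is assigned to at most one job, and each job to at most one worker.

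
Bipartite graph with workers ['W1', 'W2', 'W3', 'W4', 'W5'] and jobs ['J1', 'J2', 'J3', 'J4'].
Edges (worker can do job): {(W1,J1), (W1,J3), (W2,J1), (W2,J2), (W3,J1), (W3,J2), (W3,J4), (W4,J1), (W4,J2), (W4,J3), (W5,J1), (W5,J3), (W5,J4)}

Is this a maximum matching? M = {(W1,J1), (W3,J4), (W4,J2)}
No, size 3 is not maximum

Proposed matching has size 3.
Maximum matching size for this graph: 4.

This is NOT maximum - can be improved to size 4.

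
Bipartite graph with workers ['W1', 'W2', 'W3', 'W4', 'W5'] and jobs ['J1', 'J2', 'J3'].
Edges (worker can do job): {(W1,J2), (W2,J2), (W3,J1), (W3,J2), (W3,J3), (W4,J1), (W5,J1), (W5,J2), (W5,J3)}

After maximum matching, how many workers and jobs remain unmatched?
Unmatched: 2 workers, 0 jobs

Maximum matching size: 3
Workers: 5 total, 3 matched, 2 unmatched
Jobs: 3 total, 3 matched, 0 unmatched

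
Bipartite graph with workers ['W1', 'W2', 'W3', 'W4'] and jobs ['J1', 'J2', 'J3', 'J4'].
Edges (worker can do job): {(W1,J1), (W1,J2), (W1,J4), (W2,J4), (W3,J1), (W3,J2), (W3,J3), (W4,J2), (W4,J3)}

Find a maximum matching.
Matching: {(W1,J1), (W2,J4), (W3,J2), (W4,J3)}

Maximum matching (size 4):
  W1 → J1
  W2 → J4
  W3 → J2
  W4 → J3

Each worker is assigned to at most one job, and each job to at most one worker.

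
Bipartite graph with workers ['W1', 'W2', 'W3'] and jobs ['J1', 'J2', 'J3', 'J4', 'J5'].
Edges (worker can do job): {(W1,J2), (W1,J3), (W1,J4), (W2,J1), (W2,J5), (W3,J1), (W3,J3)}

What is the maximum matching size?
Maximum matching size = 3

Maximum matching: {(W1,J4), (W2,J5), (W3,J1)}
Size: 3

This assigns 3 workers to 3 distinct jobs.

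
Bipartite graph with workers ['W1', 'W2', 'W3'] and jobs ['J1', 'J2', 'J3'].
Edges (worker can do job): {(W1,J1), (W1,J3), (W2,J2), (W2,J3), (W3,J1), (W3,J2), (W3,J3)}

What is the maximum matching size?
Maximum matching size = 3

Maximum matching: {(W1,J3), (W2,J2), (W3,J1)}
Size: 3

This assigns 3 workers to 3 distinct jobs.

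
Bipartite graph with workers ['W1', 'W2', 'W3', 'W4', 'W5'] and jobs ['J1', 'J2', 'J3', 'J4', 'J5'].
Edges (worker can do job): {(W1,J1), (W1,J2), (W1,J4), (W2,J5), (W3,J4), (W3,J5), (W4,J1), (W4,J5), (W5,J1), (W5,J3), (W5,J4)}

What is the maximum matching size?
Maximum matching size = 5

Maximum matching: {(W1,J2), (W2,J5), (W3,J4), (W4,J1), (W5,J3)}
Size: 5

This assigns 5 workers to 5 distinct jobs.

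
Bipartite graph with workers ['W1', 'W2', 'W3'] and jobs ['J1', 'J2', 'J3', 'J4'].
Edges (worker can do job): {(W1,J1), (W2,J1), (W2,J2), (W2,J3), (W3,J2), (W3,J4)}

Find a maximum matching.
Matching: {(W1,J1), (W2,J2), (W3,J4)}

Maximum matching (size 3):
  W1 → J1
  W2 → J2
  W3 → J4

Each worker is assigned to at most one job, and each job to at most one worker.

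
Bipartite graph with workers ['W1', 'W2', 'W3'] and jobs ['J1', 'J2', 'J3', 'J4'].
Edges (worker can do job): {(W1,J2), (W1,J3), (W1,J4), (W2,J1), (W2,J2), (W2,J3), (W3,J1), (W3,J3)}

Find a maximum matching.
Matching: {(W1,J2), (W2,J3), (W3,J1)}

Maximum matching (size 3):
  W1 → J2
  W2 → J3
  W3 → J1

Each worker is assigned to at most one job, and each job to at most one worker.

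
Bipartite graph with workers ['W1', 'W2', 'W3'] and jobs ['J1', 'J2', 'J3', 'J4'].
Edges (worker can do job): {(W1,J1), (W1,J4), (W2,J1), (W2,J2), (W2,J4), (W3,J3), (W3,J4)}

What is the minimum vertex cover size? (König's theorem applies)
Minimum vertex cover size = 3

By König's theorem: in bipartite graphs,
min vertex cover = max matching = 3

Maximum matching has size 3, so minimum vertex cover also has size 3.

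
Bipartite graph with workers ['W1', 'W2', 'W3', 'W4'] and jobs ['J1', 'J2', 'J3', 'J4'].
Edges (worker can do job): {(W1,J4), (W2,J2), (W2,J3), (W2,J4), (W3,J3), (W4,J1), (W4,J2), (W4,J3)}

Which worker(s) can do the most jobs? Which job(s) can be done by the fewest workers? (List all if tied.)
Most versatile: W2, W4 (3 jobs); Least covered: J1 (1 workers)

Worker degrees (jobs they can do): W1:1, W2:3, W3:1, W4:3
Job degrees (workers who can do it): J1:1, J2:2, J3:3, J4:2

Maximum worker degree is 3, achieved by: W2, W4
Minimum job degree is 1, achieved by: J1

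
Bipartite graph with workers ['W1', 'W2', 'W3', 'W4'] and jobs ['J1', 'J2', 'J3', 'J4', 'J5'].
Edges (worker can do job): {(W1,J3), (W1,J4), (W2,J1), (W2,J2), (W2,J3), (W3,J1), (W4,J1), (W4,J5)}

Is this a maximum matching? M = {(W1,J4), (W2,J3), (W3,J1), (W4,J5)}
Yes, size 4 is maximum

Proposed matching has size 4.
Maximum matching size for this graph: 4.

This is a maximum matching.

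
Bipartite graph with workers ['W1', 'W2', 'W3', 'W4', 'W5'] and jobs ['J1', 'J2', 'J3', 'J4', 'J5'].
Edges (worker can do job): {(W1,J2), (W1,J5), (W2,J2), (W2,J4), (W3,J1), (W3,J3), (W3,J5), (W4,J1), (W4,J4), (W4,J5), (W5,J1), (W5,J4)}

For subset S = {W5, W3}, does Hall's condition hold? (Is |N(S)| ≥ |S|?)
Yes: |N(S)| = 4, |S| = 2

Subset S = {W5, W3}
Neighbors N(S) = {J1, J3, J4, J5}

|N(S)| = 4, |S| = 2
Hall's condition: |N(S)| ≥ |S| is satisfied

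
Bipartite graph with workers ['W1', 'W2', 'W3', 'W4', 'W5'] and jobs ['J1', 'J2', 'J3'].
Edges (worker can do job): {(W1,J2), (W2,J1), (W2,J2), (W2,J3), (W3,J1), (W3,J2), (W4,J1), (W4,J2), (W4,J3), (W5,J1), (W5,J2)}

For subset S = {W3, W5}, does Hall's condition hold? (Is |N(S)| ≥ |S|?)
Yes: |N(S)| = 2, |S| = 2

Subset S = {W3, W5}
Neighbors N(S) = {J1, J2}

|N(S)| = 2, |S| = 2
Hall's condition: |N(S)| ≥ |S| is satisfied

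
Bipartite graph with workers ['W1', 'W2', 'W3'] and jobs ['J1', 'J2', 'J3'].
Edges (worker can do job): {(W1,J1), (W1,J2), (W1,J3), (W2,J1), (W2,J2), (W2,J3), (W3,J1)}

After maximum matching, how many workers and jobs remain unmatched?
Unmatched: 0 workers, 0 jobs

Maximum matching size: 3
Workers: 3 total, 3 matched, 0 unmatched
Jobs: 3 total, 3 matched, 0 unmatched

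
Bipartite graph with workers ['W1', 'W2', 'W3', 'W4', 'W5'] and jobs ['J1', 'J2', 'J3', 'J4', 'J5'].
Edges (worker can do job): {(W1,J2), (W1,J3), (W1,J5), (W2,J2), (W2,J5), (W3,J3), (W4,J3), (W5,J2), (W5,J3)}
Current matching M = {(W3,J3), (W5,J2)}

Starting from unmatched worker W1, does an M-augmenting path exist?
Yes: W1 → J5

An M-augmenting path alternates non-matching / matching edges, starting and ending at unmatched vertices.
Path: W1 → J5
(J5 is unmatched in M, so the path is augmenting.)
Flipping edges along this path would increase |M| from 2 to 3.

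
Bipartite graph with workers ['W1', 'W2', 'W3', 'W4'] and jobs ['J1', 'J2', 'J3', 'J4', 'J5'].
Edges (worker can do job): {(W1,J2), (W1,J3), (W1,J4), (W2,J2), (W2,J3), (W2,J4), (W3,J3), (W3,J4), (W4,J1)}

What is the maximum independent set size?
Maximum independent set = 5

By König's theorem:
- Min vertex cover = Max matching = 4
- Max independent set = Total vertices - Min vertex cover
- Max independent set = 9 - 4 = 5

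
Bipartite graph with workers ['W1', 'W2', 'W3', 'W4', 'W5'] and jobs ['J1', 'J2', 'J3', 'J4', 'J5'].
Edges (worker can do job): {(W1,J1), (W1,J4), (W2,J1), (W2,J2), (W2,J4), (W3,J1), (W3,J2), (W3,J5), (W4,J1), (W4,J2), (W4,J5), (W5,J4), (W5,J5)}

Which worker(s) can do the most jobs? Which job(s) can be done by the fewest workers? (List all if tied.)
Most versatile: W2, W3, W4 (3 jobs); Least covered: J3 (0 workers)

Worker degrees (jobs they can do): W1:2, W2:3, W3:3, W4:3, W5:2
Job degrees (workers who can do it): J1:4, J2:3, J3:0, J4:3, J5:3

Maximum worker degree is 3, achieved by: W2, W3, W4
Minimum job degree is 0, achieved by: J3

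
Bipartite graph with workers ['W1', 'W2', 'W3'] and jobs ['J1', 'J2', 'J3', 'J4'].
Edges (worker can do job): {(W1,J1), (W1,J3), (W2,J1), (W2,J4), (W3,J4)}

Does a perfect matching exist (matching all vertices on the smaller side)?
Yes, perfect matching exists (size 3)

Perfect matching: {(W1,J3), (W2,J1), (W3,J4)}
All 3 vertices on the smaller side are matched.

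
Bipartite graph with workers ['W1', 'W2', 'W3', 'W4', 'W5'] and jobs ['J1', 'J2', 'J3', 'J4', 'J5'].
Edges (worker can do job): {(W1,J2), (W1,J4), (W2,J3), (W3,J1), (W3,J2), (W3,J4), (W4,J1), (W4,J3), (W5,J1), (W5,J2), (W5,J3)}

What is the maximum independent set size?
Maximum independent set = 6

By König's theorem:
- Min vertex cover = Max matching = 4
- Max independent set = Total vertices - Min vertex cover
- Max independent set = 10 - 4 = 6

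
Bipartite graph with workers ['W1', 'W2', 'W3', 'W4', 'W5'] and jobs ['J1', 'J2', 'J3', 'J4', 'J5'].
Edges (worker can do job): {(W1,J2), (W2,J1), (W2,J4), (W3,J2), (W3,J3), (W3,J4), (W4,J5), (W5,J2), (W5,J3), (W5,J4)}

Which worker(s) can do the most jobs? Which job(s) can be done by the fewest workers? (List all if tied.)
Most versatile: W3, W5 (3 jobs); Least covered: J1, J5 (1 workers)

Worker degrees (jobs they can do): W1:1, W2:2, W3:3, W4:1, W5:3
Job degrees (workers who can do it): J1:1, J2:3, J3:2, J4:3, J5:1

Maximum worker degree is 3, achieved by: W3, W5
Minimum job degree is 1, achieved by: J1, J5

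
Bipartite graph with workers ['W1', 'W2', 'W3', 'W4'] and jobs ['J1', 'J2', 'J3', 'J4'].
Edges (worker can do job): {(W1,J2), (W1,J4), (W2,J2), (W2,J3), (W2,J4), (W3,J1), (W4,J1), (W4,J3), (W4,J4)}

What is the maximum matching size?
Maximum matching size = 4

Maximum matching: {(W1,J2), (W2,J4), (W3,J1), (W4,J3)}
Size: 4

This assigns 4 workers to 4 distinct jobs.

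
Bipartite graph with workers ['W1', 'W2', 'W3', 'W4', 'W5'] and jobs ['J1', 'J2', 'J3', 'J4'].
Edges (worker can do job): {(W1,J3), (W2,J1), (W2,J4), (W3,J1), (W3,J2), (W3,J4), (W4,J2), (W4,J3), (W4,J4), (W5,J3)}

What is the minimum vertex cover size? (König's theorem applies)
Minimum vertex cover size = 4

By König's theorem: in bipartite graphs,
min vertex cover = max matching = 4

Maximum matching has size 4, so minimum vertex cover also has size 4.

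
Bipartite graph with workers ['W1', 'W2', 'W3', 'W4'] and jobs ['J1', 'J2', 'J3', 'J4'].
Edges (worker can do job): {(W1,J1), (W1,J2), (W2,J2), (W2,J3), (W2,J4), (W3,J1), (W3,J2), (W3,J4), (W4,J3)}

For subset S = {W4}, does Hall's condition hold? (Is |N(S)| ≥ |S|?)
Yes: |N(S)| = 1, |S| = 1

Subset S = {W4}
Neighbors N(S) = {J3}

|N(S)| = 1, |S| = 1
Hall's condition: |N(S)| ≥ |S| is satisfied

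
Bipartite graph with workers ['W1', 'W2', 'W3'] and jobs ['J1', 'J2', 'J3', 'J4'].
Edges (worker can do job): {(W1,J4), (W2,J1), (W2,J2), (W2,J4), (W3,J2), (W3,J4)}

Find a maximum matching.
Matching: {(W1,J4), (W2,J1), (W3,J2)}

Maximum matching (size 3):
  W1 → J4
  W2 → J1
  W3 → J2

Each worker is assigned to at most one job, and each job to at most one worker.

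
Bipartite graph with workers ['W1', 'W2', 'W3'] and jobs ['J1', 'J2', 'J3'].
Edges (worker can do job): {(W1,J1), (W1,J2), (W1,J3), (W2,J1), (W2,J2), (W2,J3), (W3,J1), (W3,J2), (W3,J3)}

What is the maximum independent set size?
Maximum independent set = 3

By König's theorem:
- Min vertex cover = Max matching = 3
- Max independent set = Total vertices - Min vertex cover
- Max independent set = 6 - 3 = 3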